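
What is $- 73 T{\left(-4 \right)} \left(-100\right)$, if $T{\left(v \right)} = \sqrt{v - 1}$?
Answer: $7300 i \sqrt{5} \approx 16323.0 i$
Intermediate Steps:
$T{\left(v \right)} = \sqrt{-1 + v}$
$- 73 T{\left(-4 \right)} \left(-100\right) = - 73 \sqrt{-1 - 4} \left(-100\right) = - 73 \sqrt{-5} \left(-100\right) = - 73 i \sqrt{5} \left(-100\right) = 7300 i \sqrt{5}$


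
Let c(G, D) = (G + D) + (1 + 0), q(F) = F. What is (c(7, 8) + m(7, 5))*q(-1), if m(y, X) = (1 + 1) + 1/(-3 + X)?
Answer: -37/2 ≈ -18.500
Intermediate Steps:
c(G, D) = 1 + D + G (c(G, D) = (D + G) + 1 = 1 + D + G)
m(y, X) = 2 + 1/(-3 + X)
(c(7, 8) + m(7, 5))*q(-1) = ((1 + 8 + 7) + (-5 + 2*5)/(-3 + 5))*(-1) = (16 + (-5 + 10)/2)*(-1) = (16 + (½)*5)*(-1) = (16 + 5/2)*(-1) = (37/2)*(-1) = -37/2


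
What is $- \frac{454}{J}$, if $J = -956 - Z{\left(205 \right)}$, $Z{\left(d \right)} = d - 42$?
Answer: $\frac{454}{1119} \approx 0.40572$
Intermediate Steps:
$Z{\left(d \right)} = -42 + d$
$J = -1119$ ($J = -956 - \left(-42 + 205\right) = -956 - 163 = -1119$)
$- \frac{454}{J} = - \frac{454}{-1119} = \left(-454\right) \left(- \frac{1}{1119}\right) = \frac{454}{1119}$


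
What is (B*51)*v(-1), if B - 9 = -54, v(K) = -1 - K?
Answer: 0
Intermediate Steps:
B = -45 (B = 9 - 54 = -45)
(B*51)*v(-1) = (-45*51)*(-1 - 1*(-1)) = -2295*(-1 + 1) = -2295*0 = 0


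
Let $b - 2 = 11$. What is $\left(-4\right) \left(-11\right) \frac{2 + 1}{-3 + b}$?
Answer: $\frac{66}{5} \approx 13.2$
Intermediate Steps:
$b = 13$ ($b = 2 + 11 = 13$)
$\left(-4\right) \left(-11\right) \frac{2 + 1}{-3 + b} = \left(-4\right) \left(-11\right) \frac{2 + 1}{-3 + 13} = 44 \cdot \frac{3}{10} = \frac{66}{5}$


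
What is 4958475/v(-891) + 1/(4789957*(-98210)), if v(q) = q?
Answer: -777524708237940547/139715238060090 ≈ -5565.1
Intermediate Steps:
4958475/v(-891) + 1/(4789957*(-98210)) = 4958475/(-891) + 1/(4789957*(-98210)) = 4958475*(-1/891) + (1/4789957)*(-1/98210) = -1652825/297 - 1/470421676970 = -777524708237940547/139715238060090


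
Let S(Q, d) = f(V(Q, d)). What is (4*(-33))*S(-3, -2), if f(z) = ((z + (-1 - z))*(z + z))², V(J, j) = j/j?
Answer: -528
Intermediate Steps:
V(J, j) = 1
f(z) = 4*z² (f(z) = (-2*z)² = 4*z²)
S(Q, d) = 4 (S(Q, d) = 4*1² = 4*1 = 4)
(4*(-33))*S(-3, -2) = (4*(-33))*4 = -132*4 = -528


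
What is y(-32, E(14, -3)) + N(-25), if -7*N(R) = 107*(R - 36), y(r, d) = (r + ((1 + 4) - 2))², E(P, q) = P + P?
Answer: 12414/7 ≈ 1773.4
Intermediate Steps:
E(P, q) = 2*P
y(r, d) = (3 + r)² (y(r, d) = (r + (5 - 2))² = (r + 3)² = (3 + r)²)
N(R) = 3852/7 - 107*R/7 (N(R) = -107*(R - 36)/7 = -107*(-36 + R)/7 = -(-3852 + 107*R)/7 = 3852/7 - 107*R/7)
y(-32, E(14, -3)) + N(-25) = (3 - 32)² + (3852/7 - 107/7*(-25)) = (-29)² + (3852/7 + 2675/7) = 841 + 6527/7 = 12414/7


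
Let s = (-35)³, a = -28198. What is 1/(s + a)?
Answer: -1/71073 ≈ -1.4070e-5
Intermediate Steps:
s = -42875
1/(s + a) = 1/(-42875 - 28198) = 1/(-71073) = -1/71073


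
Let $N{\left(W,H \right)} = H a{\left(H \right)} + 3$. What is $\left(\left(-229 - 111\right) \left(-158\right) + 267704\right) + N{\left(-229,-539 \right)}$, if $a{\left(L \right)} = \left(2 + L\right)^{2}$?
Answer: $-155109464$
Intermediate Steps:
$N{\left(W,H \right)} = 3 + H \left(2 + H\right)^{2}$ ($N{\left(W,H \right)} = H \left(2 + H\right)^{2} + 3 = 3 + H \left(2 + H\right)^{2}$)
$\left(\left(-229 - 111\right) \left(-158\right) + 267704\right) + N{\left(-229,-539 \right)} = \left(\left(-229 - 111\right) \left(-158\right) + 267704\right) + \left(3 - 539 \left(2 - 539\right)^{2}\right) = \left(\left(-340\right) \left(-158\right) + 267704\right) + \left(3 - 539 \left(-537\right)^{2}\right) = \left(53720 + 267704\right) + \left(3 - 155430891\right) = 321424 + \left(3 - 155430891\right) = 321424 - 155430888 = -155109464$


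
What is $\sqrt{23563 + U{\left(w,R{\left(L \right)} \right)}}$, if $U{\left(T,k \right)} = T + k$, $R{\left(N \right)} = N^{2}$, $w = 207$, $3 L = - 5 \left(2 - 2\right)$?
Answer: $\sqrt{23770} \approx 154.18$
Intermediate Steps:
$L = 0$ ($L = \frac{\left(-5\right) \left(2 - 2\right)}{3} = \frac{\left(-5\right) 0}{3} = \frac{1}{3} \cdot 0 = 0$)
$\sqrt{23563 + U{\left(w,R{\left(L \right)} \right)}} = \sqrt{23563 + \left(207 + 0^{2}\right)} = \sqrt{23563 + \left(207 + 0\right)} = \sqrt{23563 + 207} = \sqrt{23770}$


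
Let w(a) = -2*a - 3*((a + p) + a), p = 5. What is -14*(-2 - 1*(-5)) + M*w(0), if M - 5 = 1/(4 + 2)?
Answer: -239/2 ≈ -119.50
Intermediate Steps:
w(a) = -15 - 8*a (w(a) = -2*a - 3*((a + 5) + a) = -2*a - 3*((5 + a) + a) = -2*a - 3*(5 + 2*a) = -2*a + (-15 - 6*a) = -15 - 8*a)
M = 31/6 (M = 5 + 1/(4 + 2) = 5 + 1/6 = 5 + ⅙ = 31/6 ≈ 5.1667)
-14*(-2 - 1*(-5)) + M*w(0) = -14*(-2 - 1*(-5)) + 31*(-15 - 8*0)/6 = -14*(-2 + 5) + 31*(-15 + 0)/6 = -14*3 + (31/6)*(-15) = -42 - 155/2 = -239/2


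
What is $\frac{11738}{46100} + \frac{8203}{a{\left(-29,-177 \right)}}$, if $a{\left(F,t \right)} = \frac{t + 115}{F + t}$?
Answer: $\frac{19475334389}{714550} \approx 27255.0$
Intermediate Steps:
$a{\left(F,t \right)} = \frac{115 + t}{F + t}$
$\frac{11738}{46100} + \frac{8203}{a{\left(-29,-177 \right)}} = \frac{11738}{46100} + \frac{8203}{\frac{1}{-29 - 177} \left(115 - 177\right)} = 11738 \cdot \frac{1}{46100} + \frac{8203}{\frac{1}{-206} \left(-62\right)} = \frac{5869}{23050} + \frac{8203}{\left(- \frac{1}{206}\right) \left(-62\right)} = \frac{5869}{23050} + \frac{8203}{\frac{31}{103}} = \frac{5869}{23050} + 8203 \cdot \frac{103}{31} = \frac{5869}{23050} + \frac{844909}{31} = \frac{19475334389}{714550}$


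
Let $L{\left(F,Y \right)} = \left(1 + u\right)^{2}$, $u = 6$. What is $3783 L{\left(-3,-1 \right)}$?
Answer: $185367$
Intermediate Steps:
$L{\left(F,Y \right)} = 49$ ($L{\left(F,Y \right)} = \left(1 + 6\right)^{2} = 7^{2} = 49$)
$3783 L{\left(-3,-1 \right)} = 3783 \cdot 49 = 185367$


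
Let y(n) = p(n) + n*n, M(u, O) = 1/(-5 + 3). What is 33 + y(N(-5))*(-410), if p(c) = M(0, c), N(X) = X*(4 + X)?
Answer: -10012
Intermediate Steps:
M(u, O) = -½ (M(u, O) = 1/(-2) = -½)
p(c) = -½
y(n) = -½ + n² (y(n) = -½ + n*n = -½ + n²)
33 + y(N(-5))*(-410) = 33 + (-½ + (-5*(4 - 5))²)*(-410) = 33 + (-½ + (-5*(-1))²)*(-410) = 33 + (-½ + 5²)*(-410) = 33 + (-½ + 25)*(-410) = 33 + (49/2)*(-410) = 33 - 10045 = -10012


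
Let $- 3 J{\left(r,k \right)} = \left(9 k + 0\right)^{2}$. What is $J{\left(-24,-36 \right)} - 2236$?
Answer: $-37228$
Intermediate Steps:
$J{\left(r,k \right)} = - 27 k^{2}$ ($J{\left(r,k \right)} = - \frac{\left(9 k + 0\right)^{2}}{3} = - \frac{\left(9 k\right)^{2}}{3} = - \frac{81 k^{2}}{3} = - 27 k^{2}$)
$J{\left(-24,-36 \right)} - 2236 = - 27 \left(-36\right)^{2} - 2236 = \left(-27\right) 1296 - 2236 = -34992 - 2236 = -37228$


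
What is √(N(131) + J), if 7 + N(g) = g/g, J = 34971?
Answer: 3*√3885 ≈ 186.99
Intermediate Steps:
N(g) = -6 (N(g) = -7 + g/g = -7 + 1 = -6)
√(N(131) + J) = √(-6 + 34971) = √34965 = 3*√3885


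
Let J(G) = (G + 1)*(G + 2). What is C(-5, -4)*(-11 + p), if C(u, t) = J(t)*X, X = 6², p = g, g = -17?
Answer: -6048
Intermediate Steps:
J(G) = (1 + G)*(2 + G)
p = -17
X = 36
C(u, t) = 72 + 36*t² + 108*t (C(u, t) = (2 + t² + 3*t)*36 = 72 + 36*t² + 108*t)
C(-5, -4)*(-11 + p) = (72 + 36*(-4)² + 108*(-4))*(-11 - 17) = (72 + 36*16 - 432)*(-28) = (72 + 576 - 432)*(-28) = 216*(-28) = -6048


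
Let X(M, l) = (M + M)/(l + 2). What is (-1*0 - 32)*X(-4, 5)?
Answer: 256/7 ≈ 36.571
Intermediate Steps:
X(M, l) = 2*M/(2 + l) (X(M, l) = (2*M)/(2 + l) = 2*M/(2 + l))
(-1*0 - 32)*X(-4, 5) = (-1*0 - 32)*(2*(-4)/(2 + 5)) = (0 - 32)*(2*(-4)/7) = -64*(-4)/7 = -32*(-8/7) = 256/7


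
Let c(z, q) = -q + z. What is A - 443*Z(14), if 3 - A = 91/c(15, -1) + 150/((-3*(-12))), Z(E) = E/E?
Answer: -21593/48 ≈ -449.85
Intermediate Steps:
c(z, q) = z - q
Z(E) = 1
A = -329/48 (A = 3 - (91/(15 - 1*(-1)) + 150/((-3*(-12)))) = 3 - (91/(15 + 1) + 150/36) = 3 - (91/16 + 150*(1/36)) = 3 - (91*(1/16) + 25/6) = 3 - (91/16 + 25/6) = 3 - 1*473/48 = 3 - 473/48 = -329/48 ≈ -6.8542)
A - 443*Z(14) = -329/48 - 443*1 = -329/48 - 443 = -21593/48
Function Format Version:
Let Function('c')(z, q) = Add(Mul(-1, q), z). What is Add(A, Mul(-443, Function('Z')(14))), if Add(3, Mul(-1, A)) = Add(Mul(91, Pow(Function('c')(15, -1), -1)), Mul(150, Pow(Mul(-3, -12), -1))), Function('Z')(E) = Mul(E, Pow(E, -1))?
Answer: Rational(-21593, 48) ≈ -449.85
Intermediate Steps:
Function('c')(z, q) = Add(z, Mul(-1, q))
Function('Z')(E) = 1
A = Rational(-329, 48) (A = Add(3, Mul(-1, Add(Mul(91, Pow(Add(15, Mul(-1, -1)), -1)), Mul(150, Pow(Mul(-3, -12), -1))))) = Add(3, Mul(-1, Add(Mul(91, Pow(Add(15, 1), -1)), Mul(150, Pow(36, -1))))) = Add(3, Mul(-1, Add(Mul(91, Pow(16, -1)), Mul(150, Rational(1, 36))))) = Add(3, Mul(-1, Add(Mul(91, Rational(1, 16)), Rational(25, 6)))) = Add(3, Mul(-1, Add(Rational(91, 16), Rational(25, 6)))) = Add(3, Mul(-1, Rational(473, 48))) = Add(3, Rational(-473, 48)) = Rational(-329, 48) ≈ -6.8542)
Add(A, Mul(-443, Function('Z')(14))) = Add(Rational(-329, 48), Mul(-443, 1)) = Add(Rational(-329, 48), -443) = Rational(-21593, 48)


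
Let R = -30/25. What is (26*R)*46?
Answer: -7176/5 ≈ -1435.2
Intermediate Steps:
R = -6/5 (R = -30*1/25 = -6/5 ≈ -1.2000)
(26*R)*46 = (26*(-6/5))*46 = -156/5*46 = -7176/5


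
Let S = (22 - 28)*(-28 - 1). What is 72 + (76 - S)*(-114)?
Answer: 11244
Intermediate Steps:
S = 174 (S = -6*(-29) = 174)
72 + (76 - S)*(-114) = 72 + (76 - 1*174)*(-114) = 72 + (76 - 174)*(-114) = 72 - 98*(-114) = 72 + 11172 = 11244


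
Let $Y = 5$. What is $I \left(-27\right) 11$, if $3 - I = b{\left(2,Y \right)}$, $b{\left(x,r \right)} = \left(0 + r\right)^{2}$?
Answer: $6534$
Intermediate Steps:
$b{\left(x,r \right)} = r^{2}$
$I = -22$ ($I = 3 - 5^{2} = 3 - 25 = -22$)
$I \left(-27\right) 11 = \left(-22\right) \left(-27\right) 11 = 594 \cdot 11 = 6534$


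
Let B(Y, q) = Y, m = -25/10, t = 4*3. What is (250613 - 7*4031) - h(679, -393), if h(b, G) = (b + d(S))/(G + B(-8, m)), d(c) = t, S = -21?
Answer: 89181487/401 ≈ 2.2240e+5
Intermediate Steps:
t = 12
m = -5/2 (m = -25*⅒ = -5/2 ≈ -2.5000)
d(c) = 12
h(b, G) = (12 + b)/(-8 + G) (h(b, G) = (b + 12)/(G - 8) = (12 + b)/(-8 + G))
(250613 - 7*4031) - h(679, -393) = (250613 - 7*4031) - (12 + 679)/(-8 - 393) = (250613 - 1*28217) - 691/(-401) = (250613 - 28217) - (-1)*691/401 = 222396 - 1*(-691/401) = 222396 + 691/401 = 89181487/401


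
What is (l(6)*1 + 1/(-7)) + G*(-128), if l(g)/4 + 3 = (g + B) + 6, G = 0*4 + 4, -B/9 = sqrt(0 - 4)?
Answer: -3333/7 - 72*I ≈ -476.14 - 72.0*I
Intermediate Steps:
B = -18*I (B = -9*sqrt(0 - 4) = -18*I ≈ -18.0*I)
G = 4 (G = 0 + 4 = 4)
l(g) = 12 - 72*I + 4*g (l(g) = -12 + 4*((g - 18*I) + 6) = -12 + 4*(6 + g - 18*I) = -12 + (24 - 72*I + 4*g) = 12 - 72*I + 4*g)
(l(6)*1 + 1/(-7)) + G*(-128) = ((12 - 72*I + 4*6)*1 + 1/(-7)) + 4*(-128) = ((12 - 72*I + 24)*1 - 1/7) - 512 = ((36 - 72*I)*1 - 1/7) - 512 = ((36 - 72*I) - 1/7) - 512 = (251/7 - 72*I) - 512 = -3333/7 - 72*I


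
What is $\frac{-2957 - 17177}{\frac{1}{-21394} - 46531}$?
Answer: $\frac{430746796}{995484215} \approx 0.4327$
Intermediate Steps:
$\frac{-2957 - 17177}{\frac{1}{-21394} - 46531} = - \frac{20134}{- \frac{1}{21394} - 46531} = - \frac{20134}{- \frac{995484215}{21394}} = \left(-20134\right) \left(- \frac{21394}{995484215}\right) = \frac{430746796}{995484215}$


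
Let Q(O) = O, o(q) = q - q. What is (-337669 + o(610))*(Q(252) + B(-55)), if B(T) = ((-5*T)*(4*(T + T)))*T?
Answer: -2247272287588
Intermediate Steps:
o(q) = 0
B(T) = -40*T³ (B(T) = ((-5*T)*(4*(2*T)))*T = ((-5*T)*(8*T))*T = (-40*T²)*T = -40*T³)
(-337669 + o(610))*(Q(252) + B(-55)) = (-337669 + 0)*(252 - 40*(-55)³) = -337669*(252 - 40*(-166375)) = -337669*(252 + 6655000) = -337669*6655252 = -2247272287588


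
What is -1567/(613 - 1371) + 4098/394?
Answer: 1861841/149326 ≈ 12.468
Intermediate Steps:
-1567/(613 - 1371) + 4098/394 = -1567/(-758) + 4098*(1/394) = -1567*(-1/758) + 2049/197 = 1567/758 + 2049/197 = 1861841/149326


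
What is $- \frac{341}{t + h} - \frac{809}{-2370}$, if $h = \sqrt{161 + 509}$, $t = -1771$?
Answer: $\frac{1322702603}{2477259090} + \frac{341 \sqrt{670}}{3135771} \approx 0.53675$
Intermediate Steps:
$h = \sqrt{670} \approx 25.884$
$- \frac{341}{t + h} - \frac{809}{-2370} = - \frac{341}{-1771 + \sqrt{670}} - \frac{809}{-2370} = - \frac{341}{-1771 + \sqrt{670}} - - \frac{809}{2370} = - \frac{341}{-1771 + \sqrt{670}} + \frac{809}{2370} = \frac{809}{2370} - \frac{341}{-1771 + \sqrt{670}}$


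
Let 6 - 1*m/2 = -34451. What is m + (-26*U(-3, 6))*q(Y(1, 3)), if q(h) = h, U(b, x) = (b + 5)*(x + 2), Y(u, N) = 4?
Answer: 67250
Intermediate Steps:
U(b, x) = (2 + x)*(5 + b) (U(b, x) = (5 + b)*(2 + x) = (2 + x)*(5 + b))
m = 68914 (m = 12 - 2*(-34451) = 12 + 68902 = 68914)
m + (-26*U(-3, 6))*q(Y(1, 3)) = 68914 - 26*(10 + 2*(-3) + 5*6 - 3*6)*4 = 68914 - 26*(10 - 6 + 30 - 18)*4 = 68914 - 26*16*4 = 68914 - 416*4 = 68914 - 1664 = 67250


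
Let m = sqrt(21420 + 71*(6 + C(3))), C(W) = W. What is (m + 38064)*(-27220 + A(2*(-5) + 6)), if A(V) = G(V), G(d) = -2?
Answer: -1036178208 - 81666*sqrt(2451) ≈ -1.0402e+9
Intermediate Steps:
A(V) = -2
m = 3*sqrt(2451) (m = sqrt(21420 + 71*(6 + 3)) = sqrt(21420 + 71*9) = sqrt(21420 + 639) = sqrt(22059) = 3*sqrt(2451) ≈ 148.52)
(m + 38064)*(-27220 + A(2*(-5) + 6)) = (3*sqrt(2451) + 38064)*(-27220 - 2) = (38064 + 3*sqrt(2451))*(-27222) = -1036178208 - 81666*sqrt(2451)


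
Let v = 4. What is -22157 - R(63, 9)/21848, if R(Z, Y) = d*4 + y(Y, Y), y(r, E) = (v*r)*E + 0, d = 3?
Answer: -60510809/2731 ≈ -22157.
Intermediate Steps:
y(r, E) = 4*E*r (y(r, E) = (4*r)*E + 0 = 4*E*r + 0 = 4*E*r)
R(Z, Y) = 12 + 4*Y² (R(Z, Y) = 3*4 + 4*Y*Y = 12 + 4*Y²)
-22157 - R(63, 9)/21848 = -22157 - (12 + 4*9²)/21848 = -22157 - (12 + 4*81)/21848 = -22157 - (12 + 324)/21848 = -22157 - 336/21848 = -22157 - 1*42/2731 = -22157 - 42/2731 = -60510809/2731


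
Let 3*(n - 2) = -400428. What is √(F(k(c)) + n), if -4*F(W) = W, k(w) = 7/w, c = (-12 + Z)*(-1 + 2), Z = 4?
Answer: I*√8542322/8 ≈ 365.34*I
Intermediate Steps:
n = -133474 (n = 2 + (⅓)*(-400428) = 2 - 133476 = -133474)
c = -8 (c = (-12 + 4)*(-1 + 2) = -8*1 = -8)
F(W) = -W/4
√(F(k(c)) + n) = √(-7/(4*(-8)) - 133474) = √(-7*(-1)/(4*8) - 133474) = √(-¼*(-7/8) - 133474) = √(7/32 - 133474) = √(-4271161/32) = I*√8542322/8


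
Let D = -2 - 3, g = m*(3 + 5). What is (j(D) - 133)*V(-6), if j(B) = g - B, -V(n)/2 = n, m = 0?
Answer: -1536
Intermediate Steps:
V(n) = -2*n
g = 0 (g = 0*(3 + 5) = 0*8 = 0)
D = -5
j(B) = -B (j(B) = 0 - B = -B)
(j(D) - 133)*V(-6) = (-1*(-5) - 133)*(-2*(-6)) = (5 - 133)*12 = -128*12 = -1536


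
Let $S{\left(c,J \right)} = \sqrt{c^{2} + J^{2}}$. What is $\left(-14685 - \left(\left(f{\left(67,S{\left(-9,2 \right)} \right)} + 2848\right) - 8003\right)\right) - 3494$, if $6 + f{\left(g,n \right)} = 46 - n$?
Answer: $-13064 + \sqrt{85} \approx -13055.0$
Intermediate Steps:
$S{\left(c,J \right)} = \sqrt{J^{2} + c^{2}}$
$f{\left(g,n \right)} = 40 - n$ ($f{\left(g,n \right)} = -6 - \left(-46 + n\right) = 40 - n$)
$\left(-14685 - \left(\left(f{\left(67,S{\left(-9,2 \right)} \right)} + 2848\right) - 8003\right)\right) - 3494 = \left(-14685 - \left(\left(\left(40 - \sqrt{2^{2} + \left(-9\right)^{2}}\right) + 2848\right) - 8003\right)\right) - 3494 = \left(-14685 - \left(\left(\left(40 - \sqrt{4 + 81}\right) + 2848\right) - 8003\right)\right) - 3494 = \left(-14685 - \left(\left(\left(40 - \sqrt{85}\right) + 2848\right) - 8003\right)\right) - 3494 = \left(-14685 - \left(\left(2888 - \sqrt{85}\right) - 8003\right)\right) - 3494 = \left(-14685 - \left(-5115 - \sqrt{85}\right)\right) - 3494 = \left(-14685 + \left(5115 + \sqrt{85}\right)\right) - 3494 = \left(-9570 + \sqrt{85}\right) - 3494 = -13064 + \sqrt{85}$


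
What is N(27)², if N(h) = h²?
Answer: 531441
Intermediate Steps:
N(27)² = (27²)² = 729² = 531441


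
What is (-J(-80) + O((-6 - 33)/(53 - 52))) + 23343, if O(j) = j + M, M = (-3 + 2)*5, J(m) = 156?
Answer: 23143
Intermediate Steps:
M = -5 (M = -1*5 = -5)
O(j) = -5 + j (O(j) = j - 5 = -5 + j)
(-J(-80) + O((-6 - 33)/(53 - 52))) + 23343 = (-1*156 + (-5 + (-6 - 33)/(53 - 52))) + 23343 = (-156 + (-5 - 39/1)) + 23343 = (-156 + (-5 - 39*1)) + 23343 = (-156 + (-5 - 39)) + 23343 = (-156 - 44) + 23343 = -200 + 23343 = 23143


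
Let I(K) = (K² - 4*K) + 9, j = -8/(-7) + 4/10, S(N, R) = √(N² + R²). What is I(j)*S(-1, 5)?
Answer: 6381*√26/1225 ≈ 26.561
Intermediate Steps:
j = 54/35 (j = -8*(-⅐) + 4*(⅒) = 8/7 + ⅖ = 54/35 ≈ 1.5429)
I(K) = 9 + K² - 4*K
I(j)*S(-1, 5) = (9 + (54/35)² - 4*54/35)*√((-1)² + 5²) = (9 + 2916/1225 - 216/35)*√(1 + 25) = 6381*√26/1225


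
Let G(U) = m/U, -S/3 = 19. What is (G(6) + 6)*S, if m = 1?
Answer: -703/2 ≈ -351.50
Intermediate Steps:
S = -57 (S = -3*19 = -57)
G(U) = 1/U
(G(6) + 6)*S = (1/6 + 6)*(-57) = (37/6)*(-57) = -703/2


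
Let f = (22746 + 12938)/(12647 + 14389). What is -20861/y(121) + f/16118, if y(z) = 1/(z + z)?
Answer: -549976441812523/108941562 ≈ -5.0484e+6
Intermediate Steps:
y(z) = 1/(2*z)
f = 8921/6759 (f = 35684/27036 = 35684*(1/27036) = 8921/6759 ≈ 1.3199)
-20861/y(121) + f/16118 = -20861/((1/2)/121) + (8921/6759)/16118 = -20861/((1/2)*(1/121)) + (8921/6759)*(1/16118) = -20861/1/242 + 8921/108941562 = -20861*242 + 8921/108941562 = -5048362 + 8921/108941562 = -549976441812523/108941562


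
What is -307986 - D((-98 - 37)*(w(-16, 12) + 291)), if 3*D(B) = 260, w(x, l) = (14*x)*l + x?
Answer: -924218/3 ≈ -3.0807e+5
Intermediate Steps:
w(x, l) = x + 14*l*x (w(x, l) = 14*l*x + x = x + 14*l*x)
D(B) = 260/3 (D(B) = (⅓)*260 = 260/3)
-307986 - D((-98 - 37)*(w(-16, 12) + 291)) = -307986 - 1*260/3 = -307986 - 260/3 = -924218/3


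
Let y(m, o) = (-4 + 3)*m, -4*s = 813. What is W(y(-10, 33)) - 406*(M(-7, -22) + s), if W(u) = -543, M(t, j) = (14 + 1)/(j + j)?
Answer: 903264/11 ≈ 82115.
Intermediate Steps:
s = -813/4 (s = -¼*813 = -813/4 ≈ -203.25)
M(t, j) = 15/(2*j) (M(t, j) = 15/((2*j)) = 15*(1/(2*j)) = 15/(2*j))
y(m, o) = -m
W(y(-10, 33)) - 406*(M(-7, -22) + s) = -543 - 406*((15/2)/(-22) - 813/4) = -543 - 406*((15/2)*(-1/22) - 813/4) = -543 - 406*(-15/44 - 813/4) = -543 - 406*(-4479)/22 = -543 - 1*(-909237/11) = -543 + 909237/11 = 903264/11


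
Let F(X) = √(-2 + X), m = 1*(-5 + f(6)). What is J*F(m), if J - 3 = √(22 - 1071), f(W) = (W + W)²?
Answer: √137*(3 + I*√1049) ≈ 35.114 + 379.1*I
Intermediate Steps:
f(W) = 4*W² (f(W) = (2*W)² = 4*W²)
m = 139 (m = 1*(-5 + 4*6²) = 1*(-5 + 4*36) = 1*(-5 + 144) = 1*139 = 139)
J = 3 + I*√1049 (J = 3 + √(22 - 1071) = 3 + √(-1049) = 3 + I*√1049 ≈ 3.0 + 32.388*I)
J*F(m) = (3 + I*√1049)*√(-2 + 139) = (3 + I*√1049)*√137 = √137*(3 + I*√1049)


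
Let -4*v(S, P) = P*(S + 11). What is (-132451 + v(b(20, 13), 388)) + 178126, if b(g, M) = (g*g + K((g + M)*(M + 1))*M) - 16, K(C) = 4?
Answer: 2316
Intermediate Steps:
b(g, M) = -16 + g**2 + 4*M (b(g, M) = (g*g + 4*M) - 16 = (g**2 + 4*M) - 16 = -16 + g**2 + 4*M)
v(S, P) = -P*(11 + S)/4 (v(S, P) = -P*(S + 11)/4 = -P*(11 + S)/4)
(-132451 + v(b(20, 13), 388)) + 178126 = (-132451 - 1/4*388*(11 + (-16 + 20**2 + 4*13))) + 178126 = (-132451 - 1/4*388*(11 + (-16 + 400 + 52))) + 178126 = (-132451 - 1/4*388*(11 + 436)) + 178126 = (-132451 - 1/4*388*447) + 178126 = (-132451 - 43359) + 178126 = -175810 + 178126 = 2316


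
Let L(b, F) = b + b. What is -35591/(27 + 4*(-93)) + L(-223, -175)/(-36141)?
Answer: 142938689/1385405 ≈ 103.17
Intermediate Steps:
L(b, F) = 2*b
-35591/(27 + 4*(-93)) + L(-223, -175)/(-36141) = -35591/(27 + 4*(-93)) + (2*(-223))/(-36141) = -35591/(27 - 372) - 446*(-1/36141) = -35591/(-345) + 446/36141 = -35591*(-1/345) + 446/36141 = 35591/345 + 446/36141 = 142938689/1385405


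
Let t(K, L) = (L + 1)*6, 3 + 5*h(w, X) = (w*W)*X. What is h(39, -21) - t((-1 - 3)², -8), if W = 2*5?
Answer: -7983/5 ≈ -1596.6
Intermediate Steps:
W = 10
h(w, X) = -⅗ + 2*X*w (h(w, X) = -⅗ + ((w*10)*X)/5 = -⅗ + ((10*w)*X)/5 = -⅗ + (10*X*w)/5 = -⅗ + 2*X*w)
t(K, L) = 6 + 6*L (t(K, L) = (1 + L)*6 = 6 + 6*L)
h(39, -21) - t((-1 - 3)², -8) = (-⅗ + 2*(-21)*39) - (6 + 6*(-8)) = (-⅗ - 1638) - (6 - 48) = -8193/5 - 1*(-42) = -8193/5 + 42 = -7983/5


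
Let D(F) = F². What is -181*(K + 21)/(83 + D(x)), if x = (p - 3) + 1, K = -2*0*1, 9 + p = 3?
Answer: -181/7 ≈ -25.857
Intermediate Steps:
p = -6 (p = -9 + 3 = -6)
K = 0 (K = 0*1 = 0)
x = -8 (x = (-6 - 3) + 1 = -9 + 1 = -8)
-181*(K + 21)/(83 + D(x)) = -181*(0 + 21)/(83 + (-8)²) = -3801/(83 + 64) = -3801/147 = -181*⅐ = -181/7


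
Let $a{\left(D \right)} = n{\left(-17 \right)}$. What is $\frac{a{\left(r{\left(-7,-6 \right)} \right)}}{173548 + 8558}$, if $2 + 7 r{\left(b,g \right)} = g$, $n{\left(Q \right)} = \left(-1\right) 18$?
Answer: $- \frac{1}{10117} \approx -9.8843 \cdot 10^{-5}$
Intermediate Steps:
$n{\left(Q \right)} = -18$
$r{\left(b,g \right)} = - \frac{2}{7} + \frac{g}{7}$
$a{\left(D \right)} = -18$
$\frac{a{\left(r{\left(-7,-6 \right)} \right)}}{173548 + 8558} = - \frac{18}{173548 + 8558} = - \frac{18}{182106} = \left(-18\right) \frac{1}{182106} = - \frac{1}{10117}$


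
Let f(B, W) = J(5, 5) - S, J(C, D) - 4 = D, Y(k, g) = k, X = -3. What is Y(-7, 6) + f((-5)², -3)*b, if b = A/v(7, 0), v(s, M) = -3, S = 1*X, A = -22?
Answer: 81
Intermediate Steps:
J(C, D) = 4 + D
S = -3 (S = 1*(-3) = -3)
b = 22/3 (b = -22/(-3) = -22*(-⅓) = 22/3 ≈ 7.3333)
f(B, W) = 12 (f(B, W) = (4 + 5) - 1*(-3) = 9 + 3 = 12)
Y(-7, 6) + f((-5)², -3)*b = -7 + 12*(22/3) = -7 + 88 = 81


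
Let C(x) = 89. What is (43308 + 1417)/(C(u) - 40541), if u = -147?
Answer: -44725/40452 ≈ -1.1056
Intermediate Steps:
(43308 + 1417)/(C(u) - 40541) = (43308 + 1417)/(89 - 40541) = 44725/(-40452) = 44725*(-1/40452) = -44725/40452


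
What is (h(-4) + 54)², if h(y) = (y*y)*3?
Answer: 10404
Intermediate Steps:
h(y) = 3*y² (h(y) = y²*3 = 3*y²)
(h(-4) + 54)² = (3*(-4)² + 54)² = (3*16 + 54)² = (48 + 54)² = 102² = 10404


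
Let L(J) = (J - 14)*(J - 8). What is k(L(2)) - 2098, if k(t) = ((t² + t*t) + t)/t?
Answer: -1953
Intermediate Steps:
L(J) = (-14 + J)*(-8 + J)
k(t) = (t + 2*t²)/t (k(t) = ((t² + t²) + t)/t = (2*t² + t)/t = (t + 2*t²)/t)
k(L(2)) - 2098 = (1 + 2*(112 + 2² - 22*2)) - 2098 = (1 + 2*(112 + 4 - 44)) - 2098 = (1 + 2*72) - 2098 = (1 + 144) - 2098 = 145 - 2098 = -1953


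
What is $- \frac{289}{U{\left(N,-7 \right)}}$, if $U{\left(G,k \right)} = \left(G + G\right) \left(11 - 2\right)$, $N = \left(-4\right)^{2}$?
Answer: $- \frac{289}{288} \approx -1.0035$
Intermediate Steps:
$N = 16$
$U{\left(G,k \right)} = 18 G$ ($U{\left(G,k \right)} = 2 G 9 = 18 G$)
$- \frac{289}{U{\left(N,-7 \right)}} = - \frac{289}{18 \cdot 16} = - \frac{289}{288}$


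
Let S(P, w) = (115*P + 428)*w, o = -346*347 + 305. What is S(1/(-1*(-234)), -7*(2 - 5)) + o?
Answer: -8639177/78 ≈ -1.1076e+5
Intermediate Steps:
o = -119757 (o = -120062 + 305 = -119757)
S(P, w) = w*(428 + 115*P) (S(P, w) = (428 + 115*P)*w = w*(428 + 115*P))
S(1/(-1*(-234)), -7*(2 - 5)) + o = (-7*(2 - 5))*(428 + 115/((-1*(-234)))) - 119757 = (-7*(-3))*(428 + 115/234) - 119757 = 21*(428 + 115*(1/234)) - 119757 = 21*(428 + 115/234) - 119757 = 21*(100267/234) - 119757 = 701869/78 - 119757 = -8639177/78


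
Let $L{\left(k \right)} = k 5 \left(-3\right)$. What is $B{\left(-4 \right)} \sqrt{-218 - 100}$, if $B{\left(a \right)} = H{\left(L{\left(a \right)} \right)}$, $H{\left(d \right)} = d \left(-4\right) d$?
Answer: $- 14400 i \sqrt{318} \approx - 2.5679 \cdot 10^{5} i$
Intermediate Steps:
$L{\left(k \right)} = - 15 k$ ($L{\left(k \right)} = 5 k \left(-3\right) = - 15 k$)
$H{\left(d \right)} = - 4 d^{2}$ ($H{\left(d \right)} = - 4 d d = - 4 d^{2}$)
$B{\left(a \right)} = - 900 a^{2}$ ($B{\left(a \right)} = - 4 \left(- 15 a\right)^{2} = - 4 \cdot 225 a^{2} = - 900 a^{2}$)
$B{\left(-4 \right)} \sqrt{-218 - 100} = - 900 \left(-4\right)^{2} \sqrt{-218 - 100} = \left(-900\right) 16 \sqrt{-318} = - 14400 i \sqrt{318}$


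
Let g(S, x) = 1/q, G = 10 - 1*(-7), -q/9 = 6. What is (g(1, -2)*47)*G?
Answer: -799/54 ≈ -14.796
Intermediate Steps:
q = -54 (q = -9*6 = -54)
G = 17 (G = 10 + 7 = 17)
g(S, x) = -1/54 (g(S, x) = 1/(-54) = -1/54)
(g(1, -2)*47)*G = -1/54*47*17 = -47/54*17 = -799/54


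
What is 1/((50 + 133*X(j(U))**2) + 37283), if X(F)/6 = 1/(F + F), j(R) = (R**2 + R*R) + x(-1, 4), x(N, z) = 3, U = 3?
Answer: 7/261350 ≈ 2.6784e-5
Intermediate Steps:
j(R) = 3 + 2*R**2 (j(R) = (R**2 + R*R) + 3 = (R**2 + R**2) + 3 = 2*R**2 + 3 = 3 + 2*R**2)
X(F) = 3/F (X(F) = 6/(F + F) = 6/((2*F)) = 6*(1/(2*F)) = 3/F)
1/((50 + 133*X(j(U))**2) + 37283) = 1/((50 + 133*(3/(3 + 2*3**2))**2) + 37283) = 1/((50 + 133*(3/(3 + 2*9))**2) + 37283) = 1/((50 + 133*(3/(3 + 18))**2) + 37283) = 1/((50 + 133*(3/21)**2) + 37283) = 1/((50 + 133*(3*(1/21))**2) + 37283) = 1/((50 + 133*(1/7)**2) + 37283) = 1/((50 + 133*(1/49)) + 37283) = 1/((50 + 19/7) + 37283) = 1/(369/7 + 37283) = 1/(261350/7) = 7/261350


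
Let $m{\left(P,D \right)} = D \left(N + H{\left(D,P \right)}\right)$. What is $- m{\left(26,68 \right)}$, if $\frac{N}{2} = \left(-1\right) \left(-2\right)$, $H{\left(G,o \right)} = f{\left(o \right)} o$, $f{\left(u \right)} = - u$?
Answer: $45696$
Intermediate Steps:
$H{\left(G,o \right)} = - o^{2}$ ($H{\left(G,o \right)} = - o o = - o^{2}$)
$N = 4$ ($N = 2 \left(\left(-1\right) \left(-2\right)\right) = 2 \cdot 2 = 4$)
$m{\left(P,D \right)} = D \left(4 - P^{2}\right)$
$- m{\left(26,68 \right)} = - 68 \left(4 - 26^{2}\right) = - 68 \left(4 - 676\right) = - 68 \left(-672\right) = \left(-1\right) \left(-45696\right) = 45696$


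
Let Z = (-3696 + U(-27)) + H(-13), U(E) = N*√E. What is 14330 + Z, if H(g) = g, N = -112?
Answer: 10621 - 336*I*√3 ≈ 10621.0 - 581.97*I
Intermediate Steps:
U(E) = -112*√E
Z = -3709 - 336*I*√3 (Z = (-3696 - 336*I*√3) - 13 = -3709 - 336*I*√3 ≈ -3709.0 - 581.97*I)
14330 + Z = 14330 + (-3709 - 336*I*√3) = 10621 - 336*I*√3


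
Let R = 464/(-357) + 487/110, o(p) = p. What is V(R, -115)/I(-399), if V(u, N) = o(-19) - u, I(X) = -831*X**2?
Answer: 3137/18755469810 ≈ 1.6726e-7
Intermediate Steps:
R = 122819/39270 (R = 464*(-1/357) + 487*(1/110) = -464/357 + 487/110 = 122819/39270 ≈ 3.1276)
V(u, N) = -19 - u
V(R, -115)/I(-399) = (-19 - 1*122819/39270)/((-831*(-399)**2)) = (-19 - 122819/39270)/((-831*159201)) = -868949/39270/(-132296031) = -868949/39270*(-1/132296031) = 3137/18755469810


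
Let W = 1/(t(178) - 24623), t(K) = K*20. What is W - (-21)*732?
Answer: 323780435/21063 ≈ 15372.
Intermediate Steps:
t(K) = 20*K
W = -1/21063 (W = 1/(20*178 - 24623) = 1/(3560 - 24623) = 1/(-21063) = -1/21063 ≈ -4.7477e-5)
W - (-21)*732 = -1/21063 - (-21)*732 = -1/21063 - 1*(-15372) = -1/21063 + 15372 = 323780435/21063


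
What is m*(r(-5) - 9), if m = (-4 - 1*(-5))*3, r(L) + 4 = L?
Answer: -54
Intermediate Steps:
r(L) = -4 + L
m = 3 (m = (-4 + 5)*3 = 1*3 = 3)
m*(r(-5) - 9) = 3*((-4 - 5) - 9) = 3*(-9 - 9) = 3*(-18) = -54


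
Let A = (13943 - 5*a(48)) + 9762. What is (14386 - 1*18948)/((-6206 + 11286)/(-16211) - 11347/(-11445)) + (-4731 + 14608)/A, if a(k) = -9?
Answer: -2871571350561913/426840486250 ≈ -6727.5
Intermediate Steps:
A = 23750 (A = (13943 - 5*(-9)) + 9762 = (13943 + 45) + 9762 = 13988 + 9762 = 23750)
(14386 - 1*18948)/((-6206 + 11286)/(-16211) - 11347/(-11445)) + (-4731 + 14608)/A = (14386 - 1*18948)/((-6206 + 11286)/(-16211) - 11347/(-11445)) + (-4731 + 14608)/23750 = (14386 - 18948)/(5080*(-1/16211) - 11347*(-1/11445)) + 9877*(1/23750) = -4562/(-5080/16211 + 1621/1635) + 9877/23750 = -4562/17972231/26504985 + 9877/23750 = -4562*26504985/17972231 + 9877/23750 = -120915741570/17972231 + 9877/23750 = -2871571350561913/426840486250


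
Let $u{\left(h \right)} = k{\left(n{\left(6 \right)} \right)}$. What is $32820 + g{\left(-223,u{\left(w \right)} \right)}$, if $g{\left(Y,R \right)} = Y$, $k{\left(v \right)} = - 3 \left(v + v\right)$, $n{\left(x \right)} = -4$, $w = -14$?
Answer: $32597$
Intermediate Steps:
$k{\left(v \right)} = - 6 v$ ($k{\left(v \right)} = - 3 \cdot 2 v = - 6 v$)
$u{\left(h \right)} = 24$ ($u{\left(h \right)} = \left(-6\right) \left(-4\right) = 24$)
$32820 + g{\left(-223,u{\left(w \right)} \right)} = 32820 - 223 = 32597$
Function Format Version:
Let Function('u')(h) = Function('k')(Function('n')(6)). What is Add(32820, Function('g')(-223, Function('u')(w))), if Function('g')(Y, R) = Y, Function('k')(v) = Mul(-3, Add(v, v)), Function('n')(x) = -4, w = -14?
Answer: 32597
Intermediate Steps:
Function('k')(v) = Mul(-6, v) (Function('k')(v) = Mul(-3, Mul(2, v)) = Mul(-6, v))
Function('u')(h) = 24 (Function('u')(h) = Mul(-6, -4) = 24)
Add(32820, Function('g')(-223, Function('u')(w))) = Add(32820, -223) = 32597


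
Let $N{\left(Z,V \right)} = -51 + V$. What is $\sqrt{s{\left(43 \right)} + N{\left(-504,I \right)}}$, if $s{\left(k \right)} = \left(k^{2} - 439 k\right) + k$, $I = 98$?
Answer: $3 i \sqrt{1882} \approx 130.15 i$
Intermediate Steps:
$s{\left(k \right)} = k^{2} - 438 k$
$\sqrt{s{\left(43 \right)} + N{\left(-504,I \right)}} = \sqrt{43 \left(-438 + 43\right) + \left(-51 + 98\right)} = \sqrt{43 \left(-395\right) + 47} = \sqrt{-16985 + 47} = \sqrt{-16938} = 3 i \sqrt{1882}$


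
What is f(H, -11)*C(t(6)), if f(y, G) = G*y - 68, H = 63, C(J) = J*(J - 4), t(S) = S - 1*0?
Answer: -9132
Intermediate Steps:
t(S) = S (t(S) = S + 0 = S)
C(J) = J*(-4 + J)
f(y, G) = -68 + G*y
f(H, -11)*C(t(6)) = (-68 - 11*63)*(6*(-4 + 6)) = (-68 - 693)*(6*2) = -761*12 = -9132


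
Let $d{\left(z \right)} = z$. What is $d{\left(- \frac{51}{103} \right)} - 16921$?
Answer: $- \frac{1742914}{103} \approx -16922.0$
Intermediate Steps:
$d{\left(- \frac{51}{103} \right)} - 16921 = - \frac{51}{103} - 16921 = - \frac{1742914}{103}$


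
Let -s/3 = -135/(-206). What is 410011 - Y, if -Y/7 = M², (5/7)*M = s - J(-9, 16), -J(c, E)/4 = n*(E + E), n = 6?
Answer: 8976293545387/1060900 ≈ 8.4610e+6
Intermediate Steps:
J(c, E) = -48*E (J(c, E) = -24*(E + E) = -24*2*E = -48*E)
s = -405/206 (s = -(-405)/(-206) = -(-405)*(-1)/206 = -3*135/206 = -405/206 ≈ -1.9660)
M = 1104621/1030 (M = 7*(-405/206 - (-48)*16)/5 = 7*(-405/206 - 1*(-768))/5 = 7*(-405/206 + 768)/5 = (7/5)*(157803/206) = 1104621/1030 ≈ 1072.4)
Y = -8541312875487/1060900 (Y = -7*(1104621/1030)² = -7*1220187553641/1060900 = -8541312875487/1060900 ≈ -8.0510e+6)
410011 - Y = 410011 - 1*(-8541312875487/1060900) = 410011 + 8541312875487/1060900 = 8976293545387/1060900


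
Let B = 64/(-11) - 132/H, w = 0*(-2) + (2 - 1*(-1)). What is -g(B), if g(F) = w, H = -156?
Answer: -3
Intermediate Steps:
w = 3 (w = 0 + (2 + 1) = 0 + 3 = 3)
B = -711/143 (B = 64/(-11) - 132/(-156) = 64*(-1/11) - 132*(-1/156) = -64/11 + 11/13 = -711/143 ≈ -4.9720)
g(F) = 3
-g(B) = -1*3 = -3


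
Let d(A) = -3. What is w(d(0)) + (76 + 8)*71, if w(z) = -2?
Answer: 5962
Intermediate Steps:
w(d(0)) + (76 + 8)*71 = -2 + (76 + 8)*71 = -2 + 84*71 = -2 + 5964 = 5962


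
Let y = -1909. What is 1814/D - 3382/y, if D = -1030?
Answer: 10267/983135 ≈ 0.010443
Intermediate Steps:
1814/D - 3382/y = 1814/(-1030) - 3382/(-1909) = 1814*(-1/1030) - 3382*(-1/1909) = -907/515 + 3382/1909 = 10267/983135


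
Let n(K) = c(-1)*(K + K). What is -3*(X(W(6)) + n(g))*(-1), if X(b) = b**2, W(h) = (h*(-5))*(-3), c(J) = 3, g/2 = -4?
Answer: 24156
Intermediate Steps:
g = -8 (g = 2*(-4) = -8)
W(h) = 15*h (W(h) = -5*h*(-3) = 15*h)
n(K) = 6*K (n(K) = 3*(K + K) = 3*(2*K) = 6*K)
-3*(X(W(6)) + n(g))*(-1) = -3*((15*6)**2 + 6*(-8))*(-1) = -3*(90**2 - 48)*(-1) = -3*(8100 - 48)*(-1) = -3*8052*(-1) = -24156*(-1) = 24156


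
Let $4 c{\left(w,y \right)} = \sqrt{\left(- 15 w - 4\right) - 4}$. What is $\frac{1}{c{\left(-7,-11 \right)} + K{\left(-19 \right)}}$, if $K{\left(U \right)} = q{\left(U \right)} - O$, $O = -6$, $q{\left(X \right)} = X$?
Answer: $- \frac{208}{2607} - \frac{4 \sqrt{97}}{2607} \approx -0.094897$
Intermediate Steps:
$c{\left(w,y \right)} = \frac{\sqrt{-8 - 15 w}}{4}$ ($c{\left(w,y \right)} = \frac{\sqrt{\left(- 15 w - 4\right) - 4}}{4} = \frac{\sqrt{\left(-4 - 15 w\right) - 4}}{4} = \frac{\sqrt{-8 - 15 w}}{4}$)
$K{\left(U \right)} = 6 + U$ ($K{\left(U \right)} = U - -6 = U + 6 = 6 + U$)
$\frac{1}{c{\left(-7,-11 \right)} + K{\left(-19 \right)}} = \frac{1}{\frac{\sqrt{-8 - -105}}{4} + \left(6 - 19\right)} = \frac{1}{\frac{\sqrt{-8 + 105}}{4} - 13} = \frac{1}{\frac{\sqrt{97}}{4} - 13} = \frac{1}{-13 + \frac{\sqrt{97}}{4}}$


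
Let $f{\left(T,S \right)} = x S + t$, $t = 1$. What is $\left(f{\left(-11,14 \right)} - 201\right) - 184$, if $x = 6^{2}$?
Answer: $120$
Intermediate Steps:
$x = 36$
$f{\left(T,S \right)} = 1 + 36 S$ ($f{\left(T,S \right)} = 36 S + 1 = 1 + 36 S$)
$\left(f{\left(-11,14 \right)} - 201\right) - 184 = \left(\left(1 + 36 \cdot 14\right) - 201\right) - 184 = \left(\left(1 + 504\right) - 201\right) - 184 = \left(505 - 201\right) - 184 = 304 - 184 = 120$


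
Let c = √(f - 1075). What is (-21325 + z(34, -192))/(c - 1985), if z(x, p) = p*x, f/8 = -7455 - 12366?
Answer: 55288205/4099868 + 27853*I*√159643/4099868 ≈ 13.485 + 2.7144*I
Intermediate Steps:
f = -158568 (f = 8*(-7455 - 12366) = 8*(-19821) = -158568)
c = I*√159643 (c = √(-158568 - 1075) = √(-159643) = I*√159643 ≈ 399.55*I)
(-21325 + z(34, -192))/(c - 1985) = (-21325 - 192*34)/(I*√159643 - 1985) = (-21325 - 6528)/(-1985 + I*√159643) = -27853/(-1985 + I*√159643)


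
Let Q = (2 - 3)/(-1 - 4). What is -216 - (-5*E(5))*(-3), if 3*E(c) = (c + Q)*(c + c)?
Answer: -476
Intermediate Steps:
Q = ⅕ (Q = -1/(-5) = -1*(-⅕) = ⅕ ≈ 0.20000)
E(c) = 2*c*(⅕ + c)/3 (E(c) = ((c + ⅕)*(c + c))/3 = ((⅕ + c)*(2*c))/3 = (2*c*(⅕ + c))/3 = 2*c*(⅕ + c)/3)
-216 - (-5*E(5))*(-3) = -216 - (-2*5*(1 + 5*5)/3)*(-3) = -216 - (-2*5*(1 + 25)/3)*(-3) = -216 - (-2*5*26/3)*(-3) = -216 - (-5*52/3)*(-3) = -216 - (-260)*(-3)/3 = -216 - 1*260 = -216 - 260 = -476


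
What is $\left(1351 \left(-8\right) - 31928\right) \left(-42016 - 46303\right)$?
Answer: $3774400784$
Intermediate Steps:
$\left(1351 \left(-8\right) - 31928\right) \left(-42016 - 46303\right) = \left(-10808 - 31928\right) \left(-88319\right) = \left(-42736\right) \left(-88319\right) = 3774400784$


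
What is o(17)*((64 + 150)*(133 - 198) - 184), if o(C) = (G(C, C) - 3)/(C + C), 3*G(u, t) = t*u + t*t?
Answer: -1336581/17 ≈ -78622.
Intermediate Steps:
G(u, t) = t**2/3 + t*u/3 (G(u, t) = (t*u + t*t)/3 = (t*u + t**2)/3 = (t**2 + t*u)/3 = t**2/3 + t*u/3)
o(C) = (-3 + 2*C**2/3)/(2*C) (o(C) = (C*(C + C)/3 - 3)/(C + C) = (C*(2*C)/3 - 3)/((2*C)) = (2*C**2/3 - 3)*(1/(2*C)) = (-3 + 2*C**2/3)*(1/(2*C)) = (-3 + 2*C**2/3)/(2*C))
o(17)*((64 + 150)*(133 - 198) - 184) = (-3/2/17 + (1/3)*17)*((64 + 150)*(133 - 198) - 184) = (-3/2*1/17 + 17/3)*(214*(-65) - 184) = (-3/34 + 17/3)*(-13910 - 184) = (569/102)*(-14094) = -1336581/17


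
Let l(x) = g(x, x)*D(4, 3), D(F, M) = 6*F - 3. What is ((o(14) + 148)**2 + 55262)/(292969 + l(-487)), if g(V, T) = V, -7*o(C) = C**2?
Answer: 34831/141371 ≈ 0.24638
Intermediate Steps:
o(C) = -C**2/7
D(F, M) = -3 + 6*F
l(x) = 21*x (l(x) = x*(-3 + 6*4) = x*(-3 + 24) = x*21 = 21*x)
((o(14) + 148)**2 + 55262)/(292969 + l(-487)) = ((-1/7*14**2 + 148)**2 + 55262)/(292969 + 21*(-487)) = ((-1/7*196 + 148)**2 + 55262)/(292969 - 10227) = ((-28 + 148)**2 + 55262)/282742 = (120**2 + 55262)*(1/282742) = (14400 + 55262)*(1/282742) = 69662*(1/282742) = 34831/141371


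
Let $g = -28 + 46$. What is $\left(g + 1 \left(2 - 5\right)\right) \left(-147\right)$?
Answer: $-2205$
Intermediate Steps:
$g = 18$
$\left(g + 1 \left(2 - 5\right)\right) \left(-147\right) = \left(18 + 1 \left(2 - 5\right)\right) \left(-147\right) = \left(18 + 1 \left(-3\right)\right) \left(-147\right) = \left(18 - 3\right) \left(-147\right) = 15 \left(-147\right) = -2205$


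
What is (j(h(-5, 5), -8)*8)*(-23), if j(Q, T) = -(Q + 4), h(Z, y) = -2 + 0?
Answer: 368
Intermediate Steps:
h(Z, y) = -2
j(Q, T) = -4 - Q (j(Q, T) = -(4 + Q) = -4 - Q)
(j(h(-5, 5), -8)*8)*(-23) = ((-4 - 1*(-2))*8)*(-23) = ((-4 + 2)*8)*(-23) = -2*8*(-23) = -16*(-23) = 368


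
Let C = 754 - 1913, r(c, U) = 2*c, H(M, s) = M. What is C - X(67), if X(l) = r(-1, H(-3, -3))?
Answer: -1157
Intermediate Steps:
X(l) = -2 (X(l) = 2*(-1) = -2)
C = -1159
C - X(67) = -1159 - 1*(-2) = -1159 + 2 = -1157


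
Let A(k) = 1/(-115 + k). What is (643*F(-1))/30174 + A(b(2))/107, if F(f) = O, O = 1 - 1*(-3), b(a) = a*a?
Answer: 15845/186073 ≈ 0.085155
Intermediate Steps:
b(a) = a²
O = 4 (O = 1 + 3 = 4)
F(f) = 4
(643*F(-1))/30174 + A(b(2))/107 = (643*4)/30174 + 1/(-115 + 2²*107) = 2572*(1/30174) + (1/107)/(-115 + 4) = 1286/15087 + (1/107)/(-111) = 1286/15087 - 1/111*1/107 = 1286/15087 - 1/11877 = 15845/186073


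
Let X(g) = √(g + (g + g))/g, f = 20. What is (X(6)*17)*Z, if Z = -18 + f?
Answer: 17*√2 ≈ 24.042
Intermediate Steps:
X(g) = √3/√g (X(g) = √(g + 2*g)/g = √(3*g)/g = (√3*√g)/g = √3/√g)
Z = 2 (Z = -18 + 20 = 2)
(X(6)*17)*Z = ((√3/√6)*17)*2 = ((√3*(√6/6))*17)*2 = ((√2/2)*17)*2 = (17*√2/2)*2 = 17*√2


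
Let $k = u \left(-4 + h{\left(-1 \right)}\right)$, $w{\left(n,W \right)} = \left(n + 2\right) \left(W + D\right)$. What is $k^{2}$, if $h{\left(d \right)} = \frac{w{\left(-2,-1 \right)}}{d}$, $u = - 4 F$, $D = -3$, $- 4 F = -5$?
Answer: $400$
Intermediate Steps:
$F = \frac{5}{4}$ ($F = \left(- \frac{1}{4}\right) \left(-5\right) = \frac{5}{4} \approx 1.25$)
$w{\left(n,W \right)} = \left(-3 + W\right) \left(2 + n\right)$ ($w{\left(n,W \right)} = \left(n + 2\right) \left(W - 3\right) = \left(2 + n\right) \left(-3 + W\right) = \left(-3 + W\right) \left(2 + n\right)$)
$u = -5$ ($u = \left(-4\right) \frac{5}{4} = -5$)
$h{\left(d \right)} = 0$ ($h{\left(d \right)} = \frac{-6 - -6 + 2 \left(-1\right) - -2}{d} = \frac{-6 + 6 - 2 + 2}{d} = \frac{0}{d} = 0$)
$k = 20$ ($k = - 5 \left(-4 + 0\right) = \left(-5\right) \left(-4\right) = 20$)
$k^{2} = 20^{2} = 400$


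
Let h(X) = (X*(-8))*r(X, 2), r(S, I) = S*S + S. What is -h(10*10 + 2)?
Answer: 8572896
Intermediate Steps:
r(S, I) = S + S² (r(S, I) = S² + S = S + S²)
h(X) = -8*X²*(1 + X) (h(X) = (X*(-8))*(X*(1 + X)) = (-8*X)*(X*(1 + X)) = -8*X²*(1 + X))
-h(10*10 + 2) = -8*(10*10 + 2)²*(-1 - (10*10 + 2)) = -8*(100 + 2)²*(-1 - (100 + 2)) = -8*102²*(-1 - 1*102) = -8*10404*(-1 - 102) = -8*10404*(-103) = -1*(-8572896) = 8572896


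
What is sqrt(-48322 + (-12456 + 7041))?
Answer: I*sqrt(53737) ≈ 231.81*I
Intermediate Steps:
sqrt(-48322 + (-12456 + 7041)) = sqrt(-48322 - 5415) = sqrt(-53737) = I*sqrt(53737)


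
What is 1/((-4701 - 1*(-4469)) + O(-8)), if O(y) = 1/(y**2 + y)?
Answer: -56/12991 ≈ -0.0043107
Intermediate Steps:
O(y) = 1/(y + y**2)
1/((-4701 - 1*(-4469)) + O(-8)) = 1/((-4701 - 1*(-4469)) + 1/((-8)*(1 - 8))) = 1/((-4701 + 4469) - 1/8/(-7)) = 1/(-232 - 1/8*(-1/7)) = 1/(-232 + 1/56) = 1/(-12991/56) = -56/12991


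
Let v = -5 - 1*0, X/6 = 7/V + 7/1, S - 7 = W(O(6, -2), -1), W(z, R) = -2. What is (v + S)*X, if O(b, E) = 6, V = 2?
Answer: 0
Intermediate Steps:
S = 5 (S = 7 - 2 = 5)
X = 63 (X = 6*(7/2 + 7/1) = 6*(7*(½) + 7*1) = 6*(7/2 + 7) = 6*(21/2) = 63)
v = -5 (v = -5 + 0 = -5)
(v + S)*X = (-5 + 5)*63 = 0*63 = 0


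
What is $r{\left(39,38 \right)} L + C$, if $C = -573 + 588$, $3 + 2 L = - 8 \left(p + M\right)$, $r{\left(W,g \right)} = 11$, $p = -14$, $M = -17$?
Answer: $\frac{2725}{2} \approx 1362.5$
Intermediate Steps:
$L = \frac{245}{2}$ ($L = - \frac{3}{2} + \frac{\left(-8\right) \left(-14 - 17\right)}{2} = - \frac{3}{2} + \frac{\left(-8\right) \left(-31\right)}{2} = - \frac{3}{2} + \frac{1}{2} \cdot 248 = - \frac{3}{2} + 124 = \frac{245}{2} \approx 122.5$)
$C = 15$
$r{\left(39,38 \right)} L + C = 11 \cdot \frac{245}{2} + 15 = \frac{2695}{2} + 15 = \frac{2725}{2}$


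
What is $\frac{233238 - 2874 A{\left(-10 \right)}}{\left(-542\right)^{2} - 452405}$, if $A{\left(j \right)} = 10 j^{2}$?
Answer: $\frac{2640762}{158641} \approx 16.646$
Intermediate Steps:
$\frac{233238 - 2874 A{\left(-10 \right)}}{\left(-542\right)^{2} - 452405} = \frac{233238 - 2874 \cdot 10 \left(-10\right)^{2}}{\left(-542\right)^{2} - 452405} = \frac{233238 - 2874 \cdot 10 \cdot 100}{293764 - 452405} = \frac{233238 - 2874000}{-158641} = \left(233238 - 2874000\right) \left(- \frac{1}{158641}\right) = \left(-2640762\right) \left(- \frac{1}{158641}\right) = \frac{2640762}{158641}$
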